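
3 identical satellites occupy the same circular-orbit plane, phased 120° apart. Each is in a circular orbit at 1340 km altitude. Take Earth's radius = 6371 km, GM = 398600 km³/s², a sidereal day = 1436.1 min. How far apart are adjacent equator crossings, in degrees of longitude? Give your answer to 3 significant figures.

9.38°

Semi-major axis a = 6371 + 1340 = 7711 km. Period T = 2π√(a³/μ) = 2π√(7711³/398600) = 6738.7 s = 112.31 min.
Single-satellite node shift = (6738.7/86166) × 360° = 28.15°.
With 3 satellites evenly phased, successive equator crossings are 28.15/3 = 9.385° apart.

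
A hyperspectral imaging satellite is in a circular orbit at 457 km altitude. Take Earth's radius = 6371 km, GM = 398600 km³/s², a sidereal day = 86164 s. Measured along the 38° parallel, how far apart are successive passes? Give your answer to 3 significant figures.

2060 km

Semi-major axis a = 6371 + 457 = 6828 km. Period T = 2π√(a³/μ) = 2π√(6828³/398600) = 5615.0 s = 93.58 min.
Node shift per orbit = (5615.0/86164) × 360° = 23.46°.
Equatorial spacing = 23.46 × 111.2 km/° = 2609 km.
At 38° latitude, spacing = 2609 × cos(38°) = 2056 km.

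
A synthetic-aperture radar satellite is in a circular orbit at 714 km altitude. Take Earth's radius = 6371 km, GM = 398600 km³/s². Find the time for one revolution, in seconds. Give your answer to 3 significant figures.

5940 seconds

Semi-major axis a = 6371 + 714 = 7085 km. Period T = 2π√(a³/μ) = 2π√(7085³/398600) = 5935.0 s = 98.92 min.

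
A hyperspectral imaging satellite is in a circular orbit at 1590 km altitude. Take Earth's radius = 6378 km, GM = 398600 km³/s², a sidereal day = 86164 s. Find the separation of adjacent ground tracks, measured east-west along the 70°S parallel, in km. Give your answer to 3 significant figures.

Semi-major axis a = 6378 + 1590 = 7968 km. Period T = 2π√(a³/μ) = 2π√(7968³/398600) = 7078.4 s = 117.97 min.
Node shift per orbit = (7078.4/86164) × 360° = 29.57°.
Equatorial spacing = 29.57 × 111.3 km/° = 3292 km.
At 70° latitude, spacing = 3292 × cos(70°) = 1126 km.

1130 km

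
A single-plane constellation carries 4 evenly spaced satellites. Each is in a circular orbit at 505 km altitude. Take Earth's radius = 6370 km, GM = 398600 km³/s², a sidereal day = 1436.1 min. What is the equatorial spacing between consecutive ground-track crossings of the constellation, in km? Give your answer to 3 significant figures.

659 km

Semi-major axis a = 6370 + 505 = 6875 km. Period T = 2π√(a³/μ) = 2π√(6875³/398600) = 5673.1 s = 94.55 min.
Single-satellite node shift = (5673.1/86166) × 360° = 23.70°.
With 4 satellites evenly phased, successive equator crossings are 23.70/4 = 5.926° apart.
That is 5.926 × 111.2 = 659 km at the equator.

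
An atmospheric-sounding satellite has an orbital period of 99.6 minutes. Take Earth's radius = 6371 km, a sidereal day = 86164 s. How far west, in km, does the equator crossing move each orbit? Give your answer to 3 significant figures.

T = 99.6 min = 5976.0 s.
During one orbit Earth rotates (5976.0 / 86164) × 360° = 24.97°.
At the equator that is 24.97° × (2π·6371/360) km/° = 24.97 × 111.2 = 2776 km.

2780 km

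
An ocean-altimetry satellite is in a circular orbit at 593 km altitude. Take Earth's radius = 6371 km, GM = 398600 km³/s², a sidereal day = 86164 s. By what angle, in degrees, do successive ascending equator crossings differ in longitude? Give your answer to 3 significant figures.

Semi-major axis a = 6371 + 593 = 6964 km. Period T = 2π√(a³/μ) = 2π√(6964³/398600) = 5783.6 s = 96.39 min.
During one orbit Earth rotates (5783.6 / 86164) × 360° = 24.16°.

24.2°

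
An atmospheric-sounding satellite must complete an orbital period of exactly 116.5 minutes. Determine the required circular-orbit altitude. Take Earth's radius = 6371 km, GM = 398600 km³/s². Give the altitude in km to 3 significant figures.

T = 116.5 min = 6990.0 s.
From T = 2π√(a³/μ): a = (μ T²/4π²)^(1/3) = (398600 × 6990.0² / 4π²)^(1/3) = 7902 km.
Altitude h = a − R = 7902 − 6371 = 1531 km.

1530 km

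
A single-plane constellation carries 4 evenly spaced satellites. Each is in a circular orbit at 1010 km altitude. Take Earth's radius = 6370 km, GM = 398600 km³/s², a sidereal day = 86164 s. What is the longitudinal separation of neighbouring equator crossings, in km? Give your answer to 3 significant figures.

733 km

Semi-major axis a = 6370 + 1010 = 7380 km. Period T = 2π√(a³/μ) = 2π√(7380³/398600) = 6309.5 s = 105.16 min.
Single-satellite node shift = (6309.5/86164) × 360° = 26.36°.
With 4 satellites evenly phased, successive equator crossings are 26.36/4 = 6.590° apart.
That is 6.590 × 111.2 = 733 km at the equator.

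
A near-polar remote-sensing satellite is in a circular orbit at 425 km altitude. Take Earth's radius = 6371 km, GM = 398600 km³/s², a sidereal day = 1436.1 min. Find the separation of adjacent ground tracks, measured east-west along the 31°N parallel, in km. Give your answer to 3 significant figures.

Semi-major axis a = 6371 + 425 = 6796 km. Period T = 2π√(a³/μ) = 2π√(6796³/398600) = 5575.6 s = 92.93 min.
Node shift per orbit = (5575.6/86166) × 360° = 23.29°.
Equatorial spacing = 23.29 × 111.2 km/° = 2590 km.
At 31° latitude, spacing = 2590 × cos(31°) = 2220 km.

2220 km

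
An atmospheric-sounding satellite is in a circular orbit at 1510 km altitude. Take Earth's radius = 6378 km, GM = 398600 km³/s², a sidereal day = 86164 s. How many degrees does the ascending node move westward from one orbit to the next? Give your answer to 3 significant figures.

29.1°

Semi-major axis a = 6378 + 1510 = 7888 km. Period T = 2π√(a³/μ) = 2π√(7888³/398600) = 6972.1 s = 116.20 min.
During one orbit Earth rotates (6972.1 / 86164) × 360° = 29.13°.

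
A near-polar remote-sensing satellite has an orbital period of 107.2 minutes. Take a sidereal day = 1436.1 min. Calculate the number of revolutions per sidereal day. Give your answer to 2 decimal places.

T = 107.2 min = 6432.0 s.
Orbits per sidereal day = 86166 / 6432.0 = 13.396.

13.40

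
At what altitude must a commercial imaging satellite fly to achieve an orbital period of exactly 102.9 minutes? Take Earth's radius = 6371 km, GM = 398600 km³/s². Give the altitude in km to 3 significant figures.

903 km

T = 102.9 min = 6174.0 s.
From T = 2π√(a³/μ): a = (μ T²/4π²)^(1/3) = (398600 × 6174.0² / 4π²)^(1/3) = 7274 km.
Altitude h = a − R = 7274 − 6371 = 903 km.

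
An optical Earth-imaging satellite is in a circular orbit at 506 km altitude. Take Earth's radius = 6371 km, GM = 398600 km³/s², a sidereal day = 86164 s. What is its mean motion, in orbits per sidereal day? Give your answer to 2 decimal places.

15.18

Semi-major axis a = 6371 + 506 = 6877 km. Period T = 2π√(a³/μ) = 2π√(6877³/398600) = 5675.6 s = 94.59 min.
Orbits per sidereal day = 86164 / 5675.6 = 15.182.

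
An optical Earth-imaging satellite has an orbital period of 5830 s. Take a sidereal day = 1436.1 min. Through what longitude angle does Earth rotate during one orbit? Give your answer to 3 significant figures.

During one orbit Earth rotates (5830.0 / 86166) × 360° = 24.36°.

24.4°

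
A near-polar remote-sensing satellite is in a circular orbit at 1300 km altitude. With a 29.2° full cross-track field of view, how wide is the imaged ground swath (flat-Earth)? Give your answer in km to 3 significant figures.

Half-angle = 29.2°/2 = 14.6°.
Swath width ≈ 2h·tan(θ/2) = 2 × 1300 × tan(14.6°) = 677.2 km.

677 km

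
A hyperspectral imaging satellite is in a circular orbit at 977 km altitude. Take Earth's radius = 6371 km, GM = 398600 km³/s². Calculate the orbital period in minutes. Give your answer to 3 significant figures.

Semi-major axis a = 6371 + 977 = 7348 km. Period T = 2π√(a³/μ) = 2π√(7348³/398600) = 6268.5 s = 104.48 min.

104 min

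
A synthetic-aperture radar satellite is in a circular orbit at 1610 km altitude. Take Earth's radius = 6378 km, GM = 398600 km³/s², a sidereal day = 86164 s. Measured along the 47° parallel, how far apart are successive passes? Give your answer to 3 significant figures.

Semi-major axis a = 6378 + 1610 = 7988 km. Period T = 2π√(a³/μ) = 2π√(7988³/398600) = 7105.1 s = 118.42 min.
Node shift per orbit = (7105.1/86164) × 360° = 29.69°.
Equatorial spacing = 29.69 × 111.3 km/° = 3305 km.
At 47° latitude, spacing = 3305 × cos(47°) = 2254 km.

2250 km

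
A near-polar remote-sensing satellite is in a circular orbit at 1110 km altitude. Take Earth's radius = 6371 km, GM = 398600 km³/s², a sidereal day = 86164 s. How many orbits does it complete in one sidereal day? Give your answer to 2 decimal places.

13.38

Semi-major axis a = 6371 + 1110 = 7481 km. Period T = 2π√(a³/μ) = 2π√(7481³/398600) = 6439.5 s = 107.32 min.
Orbits per sidereal day = 86164 / 6439.5 = 13.381.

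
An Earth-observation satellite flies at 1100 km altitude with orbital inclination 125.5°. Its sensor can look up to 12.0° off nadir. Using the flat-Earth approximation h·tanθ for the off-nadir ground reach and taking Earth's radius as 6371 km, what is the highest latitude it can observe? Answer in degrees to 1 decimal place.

56.6°

Retrograde orbit: the ground track reaches ±(180° − i) = ±(180 − 125.5) = ±54.5°.
Sensor half-swath on the ground ≈ 1100·tan(12.0°) = 234 km = 2.10° of latitude.
Maximum observable latitude ≈ 54.5 + 2.10 = 56.6°.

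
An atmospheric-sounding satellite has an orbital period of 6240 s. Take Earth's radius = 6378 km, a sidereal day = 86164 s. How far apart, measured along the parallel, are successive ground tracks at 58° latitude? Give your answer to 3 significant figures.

1540 km

Node shift per orbit = (6240.0/86164) × 360° = 26.07°.
Equatorial spacing = 26.07 × 111.3 km/° = 2902 km.
At 58° latitude, spacing = 2902 × cos(58°) = 1538 km.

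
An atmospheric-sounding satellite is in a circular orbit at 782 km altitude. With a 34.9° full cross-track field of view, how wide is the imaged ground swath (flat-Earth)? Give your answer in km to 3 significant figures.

Half-angle = 34.9°/2 = 17.45°.
Swath width ≈ 2h·tan(θ/2) = 2 × 782 × tan(17.45°) = 491.6 km.

492 km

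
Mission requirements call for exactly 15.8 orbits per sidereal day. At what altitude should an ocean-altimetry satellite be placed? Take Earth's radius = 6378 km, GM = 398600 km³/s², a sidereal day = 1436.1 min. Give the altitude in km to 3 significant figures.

318 km

Required period T = 86166 / 15.8 = 5453.5 s.
From T = 2π√(a³/μ): a = (μ T²/4π²)^(1/3) = (398600 × 5453.5² / 4π²)^(1/3) = 6696 km.
Altitude h = a − R = 6696 − 6378 = 318 km.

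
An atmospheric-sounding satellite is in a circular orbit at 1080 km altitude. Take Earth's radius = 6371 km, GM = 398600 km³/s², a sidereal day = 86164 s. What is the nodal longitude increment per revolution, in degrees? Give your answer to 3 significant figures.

26.7°

Semi-major axis a = 6371 + 1080 = 7451 km. Period T = 2π√(a³/μ) = 2π√(7451³/398600) = 6400.8 s = 106.68 min.
During one orbit Earth rotates (6400.8 / 86164) × 360° = 26.74°.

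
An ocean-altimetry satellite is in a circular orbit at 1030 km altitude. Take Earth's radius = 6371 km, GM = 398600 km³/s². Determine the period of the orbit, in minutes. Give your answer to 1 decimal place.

Semi-major axis a = 6371 + 1030 = 7401 km. Period T = 2π√(a³/μ) = 2π√(7401³/398600) = 6336.5 s = 105.61 min.

105.6 min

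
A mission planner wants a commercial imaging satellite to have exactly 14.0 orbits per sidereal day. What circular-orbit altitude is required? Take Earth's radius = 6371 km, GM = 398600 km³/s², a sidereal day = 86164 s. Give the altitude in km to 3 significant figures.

888 km

Required period T = 86164 / 14.0 = 6154.6 s.
From T = 2π√(a³/μ): a = (μ T²/4π²)^(1/3) = (398600 × 6154.6² / 4π²)^(1/3) = 7259 km.
Altitude h = a − R = 7259 − 6371 = 888 km.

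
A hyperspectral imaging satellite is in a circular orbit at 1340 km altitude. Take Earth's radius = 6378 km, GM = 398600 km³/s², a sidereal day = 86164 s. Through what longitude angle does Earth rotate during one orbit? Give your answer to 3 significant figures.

Semi-major axis a = 6378 + 1340 = 7718 km. Period T = 2π√(a³/μ) = 2π√(7718³/398600) = 6747.9 s = 112.46 min.
During one orbit Earth rotates (6747.9 / 86164) × 360° = 28.19°.

28.2°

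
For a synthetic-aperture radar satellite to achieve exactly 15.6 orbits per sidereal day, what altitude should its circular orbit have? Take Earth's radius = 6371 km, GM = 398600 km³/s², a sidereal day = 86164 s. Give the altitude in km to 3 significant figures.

Required period T = 86164 / 15.6 = 5523.3 s.
From T = 2π√(a³/μ): a = (μ T²/4π²)^(1/3) = (398600 × 5523.3² / 4π²)^(1/3) = 6753 km.
Altitude h = a − R = 6753 − 6371 = 382 km.

382 km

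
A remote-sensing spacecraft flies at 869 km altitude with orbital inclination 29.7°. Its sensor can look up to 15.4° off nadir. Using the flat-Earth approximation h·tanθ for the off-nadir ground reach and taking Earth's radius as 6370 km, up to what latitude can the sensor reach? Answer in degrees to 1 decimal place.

31.9°

For a prograde orbit the ground track reaches latitude ±i = ±29.7°.
Sensor half-swath on the ground ≈ 869·tan(15.4°) = 239 km = 2.15° of latitude.
Maximum observable latitude ≈ 29.7 + 2.15 = 31.9°.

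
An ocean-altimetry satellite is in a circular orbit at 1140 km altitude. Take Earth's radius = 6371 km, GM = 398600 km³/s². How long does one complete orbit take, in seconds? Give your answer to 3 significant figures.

6480 seconds

Semi-major axis a = 6371 + 1140 = 7511 km. Period T = 2π√(a³/μ) = 2π√(7511³/398600) = 6478.3 s = 107.97 min.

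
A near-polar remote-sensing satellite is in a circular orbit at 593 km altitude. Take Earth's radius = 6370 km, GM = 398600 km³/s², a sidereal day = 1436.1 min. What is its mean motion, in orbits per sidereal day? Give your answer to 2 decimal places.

14.90

Semi-major axis a = 6370 + 593 = 6963 km. Period T = 2π√(a³/μ) = 2π√(6963³/398600) = 5782.4 s = 96.37 min.
Orbits per sidereal day = 86166 / 5782.4 = 14.902.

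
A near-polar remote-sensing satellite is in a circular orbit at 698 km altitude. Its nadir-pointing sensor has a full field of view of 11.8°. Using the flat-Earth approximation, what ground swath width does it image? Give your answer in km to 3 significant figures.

144 km

Half-angle = 11.8°/2 = 5.9°.
Swath width ≈ 2h·tan(θ/2) = 2 × 698 × tan(5.9°) = 144.3 km.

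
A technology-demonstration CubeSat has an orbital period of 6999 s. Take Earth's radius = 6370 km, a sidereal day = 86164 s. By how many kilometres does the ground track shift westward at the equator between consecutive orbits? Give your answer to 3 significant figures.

During one orbit Earth rotates (6999.0 / 86164) × 360° = 29.24°.
At the equator that is 29.24° × (2π·6370/360) km/° = 29.24 × 111.2 = 3251 km.

3250 km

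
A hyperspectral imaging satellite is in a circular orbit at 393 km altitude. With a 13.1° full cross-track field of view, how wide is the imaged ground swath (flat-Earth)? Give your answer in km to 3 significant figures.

90.2 km

Half-angle = 13.1°/2 = 6.55°.
Swath width ≈ 2h·tan(θ/2) = 2 × 393 × tan(6.55°) = 90.2 km.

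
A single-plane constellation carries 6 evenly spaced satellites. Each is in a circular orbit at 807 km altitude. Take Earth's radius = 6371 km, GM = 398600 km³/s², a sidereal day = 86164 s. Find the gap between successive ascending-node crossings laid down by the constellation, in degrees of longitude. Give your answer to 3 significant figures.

Semi-major axis a = 6371 + 807 = 7178 km. Period T = 2π√(a³/μ) = 2π√(7178³/398600) = 6052.2 s = 100.87 min.
Single-satellite node shift = (6052.2/86164) × 360° = 25.29°.
With 6 satellites evenly phased, successive equator crossings are 25.29/6 = 4.214° apart.

4.21°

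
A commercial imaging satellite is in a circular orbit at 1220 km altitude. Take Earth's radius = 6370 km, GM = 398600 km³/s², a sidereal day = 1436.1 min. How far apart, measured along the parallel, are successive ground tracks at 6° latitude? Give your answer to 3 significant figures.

3040 km

Semi-major axis a = 6370 + 1220 = 7590 km. Period T = 2π√(a³/μ) = 2π√(7590³/398600) = 6580.7 s = 109.68 min.
Node shift per orbit = (6580.7/86166) × 360° = 27.49°.
Equatorial spacing = 27.49 × 111.2 km/° = 3057 km.
At 6° latitude, spacing = 3057 × cos(6°) = 3040 km.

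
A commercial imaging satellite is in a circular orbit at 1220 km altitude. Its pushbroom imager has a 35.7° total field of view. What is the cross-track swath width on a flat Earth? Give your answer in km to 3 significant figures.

Half-angle = 35.7°/2 = 17.85°.
Swath width ≈ 2h·tan(θ/2) = 2 × 1220 × tan(17.85°) = 785.7 km.

786 km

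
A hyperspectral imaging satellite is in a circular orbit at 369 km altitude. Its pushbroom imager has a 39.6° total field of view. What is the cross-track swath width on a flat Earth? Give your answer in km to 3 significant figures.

Half-angle = 39.6°/2 = 19.8°.
Swath width ≈ 2h·tan(θ/2) = 2 × 369 × tan(19.8°) = 265.7 km.

266 km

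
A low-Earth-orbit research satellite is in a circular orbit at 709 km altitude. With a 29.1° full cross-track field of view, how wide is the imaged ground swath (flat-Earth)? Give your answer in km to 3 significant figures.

Half-angle = 29.1°/2 = 14.55°.
Swath width ≈ 2h·tan(θ/2) = 2 × 709 × tan(14.55°) = 368.0 km.

368 km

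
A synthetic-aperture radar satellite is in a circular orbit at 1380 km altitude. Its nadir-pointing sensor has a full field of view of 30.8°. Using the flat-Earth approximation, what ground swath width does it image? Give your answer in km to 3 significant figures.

Half-angle = 30.8°/2 = 15.4°.
Swath width ≈ 2h·tan(θ/2) = 2 × 1380 × tan(15.4°) = 760.2 km.

760 km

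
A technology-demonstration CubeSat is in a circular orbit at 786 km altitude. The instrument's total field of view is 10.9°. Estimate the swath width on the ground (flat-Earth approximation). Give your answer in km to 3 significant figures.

Half-angle = 10.9°/2 = 5.45°.
Swath width ≈ 2h·tan(θ/2) = 2 × 786 × tan(5.45°) = 150.0 km.

150 km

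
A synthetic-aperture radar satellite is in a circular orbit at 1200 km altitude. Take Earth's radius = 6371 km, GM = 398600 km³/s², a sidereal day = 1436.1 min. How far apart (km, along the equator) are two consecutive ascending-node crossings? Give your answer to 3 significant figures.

Semi-major axis a = 6371 + 1200 = 7571 km. Period T = 2π√(a³/μ) = 2π√(7571³/398600) = 6556.0 s = 109.27 min.
During one orbit Earth rotates (6556.0 / 86166) × 360° = 27.39°.
At the equator that is 27.39° × (2π·6371/360) km/° = 27.39 × 111.2 = 3046 km.

3050 km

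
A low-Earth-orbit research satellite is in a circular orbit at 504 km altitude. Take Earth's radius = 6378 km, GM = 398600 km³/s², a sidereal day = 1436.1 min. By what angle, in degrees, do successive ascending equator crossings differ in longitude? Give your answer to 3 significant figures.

Semi-major axis a = 6378 + 504 = 6882 km. Period T = 2π√(a³/μ) = 2π√(6882³/398600) = 5681.8 s = 94.70 min.
During one orbit Earth rotates (5681.8 / 86166) × 360° = 23.74°.

23.7°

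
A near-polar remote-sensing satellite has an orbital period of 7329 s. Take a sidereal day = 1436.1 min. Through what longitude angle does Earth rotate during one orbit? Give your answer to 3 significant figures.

During one orbit Earth rotates (7329.0 / 86166) × 360° = 30.62°.

30.6°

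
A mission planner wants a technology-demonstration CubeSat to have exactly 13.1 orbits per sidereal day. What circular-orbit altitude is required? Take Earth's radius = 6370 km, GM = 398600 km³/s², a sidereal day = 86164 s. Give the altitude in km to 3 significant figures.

Required period T = 86164 / 13.1 = 6577.4 s.
From T = 2π√(a³/μ): a = (μ T²/4π²)^(1/3) = (398600 × 6577.4² / 4π²)^(1/3) = 7587 km.
Altitude h = a − R = 7587 − 6370 = 1217 km.

1220 km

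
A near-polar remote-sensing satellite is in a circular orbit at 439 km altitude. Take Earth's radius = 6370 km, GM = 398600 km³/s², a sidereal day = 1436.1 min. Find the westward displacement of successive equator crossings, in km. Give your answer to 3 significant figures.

Semi-major axis a = 6370 + 439 = 6809 km. Period T = 2π√(a³/μ) = 2π√(6809³/398600) = 5591.6 s = 93.19 min.
During one orbit Earth rotates (5591.6 / 86166) × 360° = 23.36°.
At the equator that is 23.36° × (2π·6370/360) km/° = 23.36 × 111.2 = 2597 km.

2600 km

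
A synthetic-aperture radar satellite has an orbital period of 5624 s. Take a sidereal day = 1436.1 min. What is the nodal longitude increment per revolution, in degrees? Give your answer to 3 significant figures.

23.5°

During one orbit Earth rotates (5624.0 / 86166) × 360° = 23.50°.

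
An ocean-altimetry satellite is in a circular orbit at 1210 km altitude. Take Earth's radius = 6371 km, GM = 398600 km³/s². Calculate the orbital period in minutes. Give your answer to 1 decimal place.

109.5 min

Semi-major axis a = 6371 + 1210 = 7581 km. Period T = 2π√(a³/μ) = 2π√(7581³/398600) = 6569.0 s = 109.48 min.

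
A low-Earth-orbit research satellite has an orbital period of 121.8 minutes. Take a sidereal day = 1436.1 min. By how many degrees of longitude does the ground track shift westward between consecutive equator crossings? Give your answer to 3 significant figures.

30.5°

T = 121.8 min = 7308.0 s.
During one orbit Earth rotates (7308.0 / 86166) × 360° = 30.53°.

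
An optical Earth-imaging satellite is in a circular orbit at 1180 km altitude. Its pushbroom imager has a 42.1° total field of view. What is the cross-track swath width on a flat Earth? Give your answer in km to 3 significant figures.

908 km

Half-angle = 42.1°/2 = 21.05°.
Swath width ≈ 2h·tan(θ/2) = 2 × 1180 × tan(21.05°) = 908.3 km.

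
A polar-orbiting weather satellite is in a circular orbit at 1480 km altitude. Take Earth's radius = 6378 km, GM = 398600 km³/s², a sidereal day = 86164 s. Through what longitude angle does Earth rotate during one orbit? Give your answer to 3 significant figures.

Semi-major axis a = 6378 + 1480 = 7858 km. Period T = 2π√(a³/μ) = 2π√(7858³/398600) = 6932.3 s = 115.54 min.
During one orbit Earth rotates (6932.3 / 86164) × 360° = 28.96°.

29.0°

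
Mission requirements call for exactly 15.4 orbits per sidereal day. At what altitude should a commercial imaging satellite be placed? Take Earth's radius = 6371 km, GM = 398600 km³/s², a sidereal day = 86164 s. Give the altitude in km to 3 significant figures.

441 km

Required period T = 86164 / 15.4 = 5595.1 s.
From T = 2π√(a³/μ): a = (μ T²/4π²)^(1/3) = (398600 × 5595.1² / 4π²)^(1/3) = 6812 km.
Altitude h = a − R = 6812 − 6371 = 441 km.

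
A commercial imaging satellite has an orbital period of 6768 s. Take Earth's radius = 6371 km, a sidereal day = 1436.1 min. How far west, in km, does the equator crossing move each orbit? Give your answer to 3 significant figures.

3140 km

During one orbit Earth rotates (6768.0 / 86166) × 360° = 28.28°.
At the equator that is 28.28° × (2π·6371/360) km/° = 28.28 × 111.2 = 3144 km.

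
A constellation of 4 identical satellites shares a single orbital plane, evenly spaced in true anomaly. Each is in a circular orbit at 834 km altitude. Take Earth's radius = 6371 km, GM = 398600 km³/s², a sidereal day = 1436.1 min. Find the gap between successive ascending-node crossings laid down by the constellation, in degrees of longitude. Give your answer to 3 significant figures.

Semi-major axis a = 6371 + 834 = 7205 km. Period T = 2π√(a³/μ) = 2π√(7205³/398600) = 6086.4 s = 101.44 min.
Single-satellite node shift = (6086.4/86166) × 360° = 25.43°.
With 4 satellites evenly phased, successive equator crossings are 25.43/4 = 6.357° apart.

6.36°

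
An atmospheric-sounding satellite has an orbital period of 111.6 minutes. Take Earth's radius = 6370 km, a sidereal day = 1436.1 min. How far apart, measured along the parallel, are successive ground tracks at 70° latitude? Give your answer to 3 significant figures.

1060 km

T = 111.6 min = 6696.0 s.
Node shift per orbit = (6696.0/86166) × 360° = 27.98°.
Equatorial spacing = 27.98 × 111.2 km/° = 3110 km.
At 70° latitude, spacing = 3110 × cos(70°) = 1064 km.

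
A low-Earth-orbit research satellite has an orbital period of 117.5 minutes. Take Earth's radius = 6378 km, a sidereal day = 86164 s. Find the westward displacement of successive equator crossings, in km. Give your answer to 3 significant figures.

T = 117.5 min = 7050.0 s.
During one orbit Earth rotates (7050.0 / 86164) × 360° = 29.46°.
At the equator that is 29.46° × (2π·6378/360) km/° = 29.46 × 111.3 = 3279 km.

3280 km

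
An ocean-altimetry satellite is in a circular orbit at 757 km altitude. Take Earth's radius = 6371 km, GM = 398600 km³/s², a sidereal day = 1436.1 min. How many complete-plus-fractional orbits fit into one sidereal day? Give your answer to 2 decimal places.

Semi-major axis a = 6371 + 757 = 7128 km. Period T = 2π√(a³/μ) = 2π√(7128³/398600) = 5989.1 s = 99.82 min.
Orbits per sidereal day = 86166 / 5989.1 = 14.387.

14.39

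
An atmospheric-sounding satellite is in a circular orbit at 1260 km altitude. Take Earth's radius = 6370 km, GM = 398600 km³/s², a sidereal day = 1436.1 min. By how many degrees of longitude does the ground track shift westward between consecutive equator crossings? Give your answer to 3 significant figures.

Semi-major axis a = 6370 + 1260 = 7630 km. Period T = 2π√(a³/μ) = 2π√(7630³/398600) = 6632.8 s = 110.55 min.
During one orbit Earth rotates (6632.8 / 86166) × 360° = 27.71°.

27.7°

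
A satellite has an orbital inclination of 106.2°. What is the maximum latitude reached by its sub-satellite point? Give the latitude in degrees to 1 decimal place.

Retrograde orbit: the ground track reaches ±(180° − i) = ±(180 − 106.2) = ±73.8°.

73.8°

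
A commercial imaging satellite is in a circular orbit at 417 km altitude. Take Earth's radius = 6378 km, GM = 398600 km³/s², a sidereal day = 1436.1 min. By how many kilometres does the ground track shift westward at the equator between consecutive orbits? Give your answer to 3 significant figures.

Semi-major axis a = 6378 + 417 = 6795 km. Period T = 2π√(a³/μ) = 2π√(6795³/398600) = 5574.4 s = 92.91 min.
During one orbit Earth rotates (5574.4 / 86166) × 360° = 23.29°.
At the equator that is 23.29° × (2π·6378/360) km/° = 23.29 × 111.3 = 2593 km.

2590 km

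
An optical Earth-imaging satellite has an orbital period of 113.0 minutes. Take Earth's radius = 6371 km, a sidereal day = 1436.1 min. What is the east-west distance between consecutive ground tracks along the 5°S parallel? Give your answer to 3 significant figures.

3140 km

T = 113.0 min = 6780.0 s.
Node shift per orbit = (6780.0/86166) × 360° = 28.33°.
Equatorial spacing = 28.33 × 111.2 km/° = 3150 km.
At 5° latitude, spacing = 3150 × cos(5°) = 3138 km.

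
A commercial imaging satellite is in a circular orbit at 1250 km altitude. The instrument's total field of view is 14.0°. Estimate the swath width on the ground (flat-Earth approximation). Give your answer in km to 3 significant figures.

307 km

Half-angle = 14.0°/2 = 7°.
Swath width ≈ 2h·tan(θ/2) = 2 × 1250 × tan(7°) = 307.0 km.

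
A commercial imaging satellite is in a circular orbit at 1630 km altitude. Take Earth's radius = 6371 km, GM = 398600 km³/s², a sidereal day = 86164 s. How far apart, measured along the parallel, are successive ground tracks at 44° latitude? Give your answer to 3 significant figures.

2380 km

Semi-major axis a = 6371 + 1630 = 8001 km. Period T = 2π√(a³/μ) = 2π√(8001³/398600) = 7122.4 s = 118.71 min.
Node shift per orbit = (7122.4/86164) × 360° = 29.76°.
Equatorial spacing = 29.76 × 111.2 km/° = 3309 km.
At 44° latitude, spacing = 3309 × cos(44°) = 2380 km.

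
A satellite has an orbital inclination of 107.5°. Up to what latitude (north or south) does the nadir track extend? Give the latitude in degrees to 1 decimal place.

72.5°

Retrograde orbit: the ground track reaches ±(180° − i) = ±(180 − 107.5) = ±72.5°.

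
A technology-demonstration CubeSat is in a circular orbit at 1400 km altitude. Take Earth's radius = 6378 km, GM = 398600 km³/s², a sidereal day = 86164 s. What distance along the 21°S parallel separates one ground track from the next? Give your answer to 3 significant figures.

Semi-major axis a = 6378 + 1400 = 7778 km. Period T = 2π√(a³/μ) = 2π√(7778³/398600) = 6826.7 s = 113.78 min.
Node shift per orbit = (6826.7/86164) × 360° = 28.52°.
Equatorial spacing = 28.52 × 111.3 km/° = 3175 km.
At 21° latitude, spacing = 3175 × cos(21°) = 2964 km.

2960 km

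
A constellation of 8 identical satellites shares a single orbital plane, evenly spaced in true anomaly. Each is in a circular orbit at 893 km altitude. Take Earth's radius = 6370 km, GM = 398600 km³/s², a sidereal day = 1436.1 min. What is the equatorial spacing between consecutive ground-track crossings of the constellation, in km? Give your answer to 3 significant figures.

358 km

Semi-major axis a = 6370 + 893 = 7263 km. Period T = 2π√(a³/μ) = 2π√(7263³/398600) = 6160.1 s = 102.67 min.
Single-satellite node shift = (6160.1/86166) × 360° = 25.74°.
With 8 satellites evenly phased, successive equator crossings are 25.74/8 = 3.217° apart.
That is 3.217 × 111.2 = 358 km at the equator.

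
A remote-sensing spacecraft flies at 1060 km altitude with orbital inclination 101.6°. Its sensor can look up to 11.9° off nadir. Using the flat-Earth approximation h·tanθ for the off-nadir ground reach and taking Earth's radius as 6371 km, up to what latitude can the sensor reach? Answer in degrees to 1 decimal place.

Retrograde orbit: the ground track reaches ±(180° − i) = ±(180 − 101.6) = ±78.4°.
Sensor half-swath on the ground ≈ 1060·tan(11.9°) = 223 km = 2.01° of latitude.
Maximum observable latitude ≈ 78.4 + 2.01 = 80.4°.

80.4°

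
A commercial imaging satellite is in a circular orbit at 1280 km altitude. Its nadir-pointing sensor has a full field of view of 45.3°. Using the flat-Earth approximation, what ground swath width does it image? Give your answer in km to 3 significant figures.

1070 km

Half-angle = 45.3°/2 = 22.65°.
Swath width ≈ 2h·tan(θ/2) = 2 × 1280 × tan(22.65°) = 1068.2 km.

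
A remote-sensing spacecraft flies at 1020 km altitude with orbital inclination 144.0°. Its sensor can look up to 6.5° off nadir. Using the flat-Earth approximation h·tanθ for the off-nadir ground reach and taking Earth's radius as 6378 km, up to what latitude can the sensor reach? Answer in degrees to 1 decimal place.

37.0°

Retrograde orbit: the ground track reaches ±(180° − i) = ±(180 − 144.0) = ±36.0°.
Sensor half-swath on the ground ≈ 1020·tan(6.5°) = 116 km = 1.04° of latitude.
Maximum observable latitude ≈ 36.0 + 1.04 = 37.0°.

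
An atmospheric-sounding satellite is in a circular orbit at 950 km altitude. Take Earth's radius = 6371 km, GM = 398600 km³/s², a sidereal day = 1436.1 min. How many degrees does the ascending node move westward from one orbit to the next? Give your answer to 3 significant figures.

Semi-major axis a = 6371 + 950 = 7321 km. Period T = 2π√(a³/μ) = 2π√(7321³/398600) = 6234.0 s = 103.90 min.
During one orbit Earth rotates (6234.0 / 86166) × 360° = 26.05°.

26.0°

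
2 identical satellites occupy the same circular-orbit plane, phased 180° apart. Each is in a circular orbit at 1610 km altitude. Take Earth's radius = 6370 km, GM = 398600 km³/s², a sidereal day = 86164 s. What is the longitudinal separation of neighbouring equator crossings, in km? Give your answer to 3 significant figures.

Semi-major axis a = 6370 + 1610 = 7980 km. Period T = 2π√(a³/μ) = 2π√(7980³/398600) = 7094.4 s = 118.24 min.
Single-satellite node shift = (7094.4/86164) × 360° = 29.64°.
With 2 satellites evenly phased, successive equator crossings are 29.64/2 = 14.820° apart.
That is 14.820 × 111.2 = 1648 km at the equator.

1650 km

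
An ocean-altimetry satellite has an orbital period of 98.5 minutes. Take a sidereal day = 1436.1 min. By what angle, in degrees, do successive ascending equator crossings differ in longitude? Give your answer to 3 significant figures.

24.7°

T = 98.5 min = 5910.0 s.
During one orbit Earth rotates (5910.0 / 86166) × 360° = 24.69°.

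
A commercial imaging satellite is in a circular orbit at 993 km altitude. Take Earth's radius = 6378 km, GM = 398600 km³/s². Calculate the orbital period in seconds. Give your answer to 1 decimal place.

6298.0 seconds

Semi-major axis a = 6378 + 993 = 7371 km. Period T = 2π√(a³/μ) = 2π√(7371³/398600) = 6298.0 s = 104.97 min.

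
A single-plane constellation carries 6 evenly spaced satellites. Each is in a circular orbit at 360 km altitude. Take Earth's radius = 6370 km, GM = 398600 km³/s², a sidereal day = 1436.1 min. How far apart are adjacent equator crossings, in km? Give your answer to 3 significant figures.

425 km

Semi-major axis a = 6370 + 360 = 6730 km. Period T = 2π√(a³/μ) = 2π√(6730³/398600) = 5494.6 s = 91.58 min.
Single-satellite node shift = (5494.6/86166) × 360° = 22.96°.
With 6 satellites evenly phased, successive equator crossings are 22.96/6 = 3.826° apart.
That is 3.826 × 111.2 = 425 km at the equator.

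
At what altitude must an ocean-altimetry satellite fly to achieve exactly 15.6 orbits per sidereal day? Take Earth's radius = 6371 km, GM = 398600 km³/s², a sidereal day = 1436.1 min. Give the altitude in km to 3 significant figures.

Required period T = 86166 / 15.6 = 5523.5 s.
From T = 2π√(a³/μ): a = (μ T²/4π²)^(1/3) = (398600 × 5523.5² / 4π²)^(1/3) = 6754 km.
Altitude h = a − R = 6754 − 6371 = 383 km.

383 km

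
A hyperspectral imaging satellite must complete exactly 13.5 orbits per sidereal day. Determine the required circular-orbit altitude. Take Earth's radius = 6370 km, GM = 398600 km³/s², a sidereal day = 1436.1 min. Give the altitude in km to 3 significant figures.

1070 km

Required period T = 86166 / 13.5 = 6382.7 s.
From T = 2π√(a³/μ): a = (μ T²/4π²)^(1/3) = (398600 × 6382.7² / 4π²)^(1/3) = 7437 km.
Altitude h = a − R = 7437 − 6370 = 1067 km.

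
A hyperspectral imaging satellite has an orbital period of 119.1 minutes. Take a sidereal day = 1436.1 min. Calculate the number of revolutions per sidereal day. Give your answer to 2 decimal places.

T = 119.1 min = 7146.0 s.
Orbits per sidereal day = 86166 / 7146.0 = 12.058.

12.06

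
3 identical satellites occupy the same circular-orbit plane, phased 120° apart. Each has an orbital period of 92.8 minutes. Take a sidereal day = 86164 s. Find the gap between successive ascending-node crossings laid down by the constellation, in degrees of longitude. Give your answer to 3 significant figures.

T = 92.8 min = 5568.0 s.
Single-satellite node shift = (5568.0/86164) × 360° = 23.26°.
With 3 satellites evenly phased, successive equator crossings are 23.26/3 = 7.755° apart.

7.75°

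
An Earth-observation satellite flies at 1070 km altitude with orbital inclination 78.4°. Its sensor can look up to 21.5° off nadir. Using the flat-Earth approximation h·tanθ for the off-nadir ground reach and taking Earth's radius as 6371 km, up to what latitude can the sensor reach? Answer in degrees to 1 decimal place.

82.2°

For a prograde orbit the ground track reaches latitude ±i = ±78.4°.
Sensor half-swath on the ground ≈ 1070·tan(21.5°) = 421 km = 3.79° of latitude.
Maximum observable latitude ≈ 78.4 + 3.79 = 82.2°.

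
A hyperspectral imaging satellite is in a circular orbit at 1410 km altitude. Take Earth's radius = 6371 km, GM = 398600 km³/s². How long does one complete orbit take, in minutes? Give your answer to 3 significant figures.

114 min

Semi-major axis a = 6371 + 1410 = 7781 km. Period T = 2π√(a³/μ) = 2π√(7781³/398600) = 6830.7 s = 113.84 min.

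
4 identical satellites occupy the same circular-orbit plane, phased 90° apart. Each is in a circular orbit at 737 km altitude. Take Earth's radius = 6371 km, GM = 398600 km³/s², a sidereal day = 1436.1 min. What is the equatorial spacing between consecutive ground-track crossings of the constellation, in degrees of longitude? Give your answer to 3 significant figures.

Semi-major axis a = 6371 + 737 = 7108 km. Period T = 2π√(a³/μ) = 2π√(7108³/398600) = 5963.9 s = 99.40 min.
Single-satellite node shift = (5963.9/86166) × 360° = 24.92°.
With 4 satellites evenly phased, successive equator crossings are 24.92/4 = 6.229° apart.

6.23°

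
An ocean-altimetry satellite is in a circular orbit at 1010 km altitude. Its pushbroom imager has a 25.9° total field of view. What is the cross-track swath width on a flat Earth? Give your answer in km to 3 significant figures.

464 km

Half-angle = 25.9°/2 = 12.95°.
Swath width ≈ 2h·tan(θ/2) = 2 × 1010 × tan(12.95°) = 464.5 km.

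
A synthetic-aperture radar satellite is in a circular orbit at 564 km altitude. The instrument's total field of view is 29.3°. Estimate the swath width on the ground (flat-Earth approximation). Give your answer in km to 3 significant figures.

295 km

Half-angle = 29.3°/2 = 14.65°.
Swath width ≈ 2h·tan(θ/2) = 2 × 564 × tan(14.65°) = 294.9 km.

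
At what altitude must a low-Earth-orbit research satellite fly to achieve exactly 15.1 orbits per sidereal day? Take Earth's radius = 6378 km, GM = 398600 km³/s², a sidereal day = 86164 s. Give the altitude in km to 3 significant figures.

524 km

Required period T = 86164 / 15.1 = 5706.2 s.
From T = 2π√(a³/μ): a = (μ T²/4π²)^(1/3) = (398600 × 5706.2² / 4π²)^(1/3) = 6902 km.
Altitude h = a − R = 6902 − 6378 = 524 km.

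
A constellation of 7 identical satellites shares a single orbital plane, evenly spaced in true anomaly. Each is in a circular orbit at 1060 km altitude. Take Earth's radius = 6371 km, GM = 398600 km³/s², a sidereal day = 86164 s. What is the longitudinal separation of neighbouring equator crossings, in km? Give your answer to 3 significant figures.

Semi-major axis a = 6371 + 1060 = 7431 km. Period T = 2π√(a³/μ) = 2π√(7431³/398600) = 6375.0 s = 106.25 min.
Single-satellite node shift = (6375.0/86164) × 360° = 26.64°.
With 7 satellites evenly phased, successive equator crossings are 26.64/7 = 3.805° apart.
That is 3.805 × 111.2 = 423 km at the equator.

423 km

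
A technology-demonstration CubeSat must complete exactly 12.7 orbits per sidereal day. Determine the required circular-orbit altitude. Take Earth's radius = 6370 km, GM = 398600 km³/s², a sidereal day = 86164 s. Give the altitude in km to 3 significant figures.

1380 km

Required period T = 86164 / 12.7 = 6784.6 s.
From T = 2π√(a³/μ): a = (μ T²/4π²)^(1/3) = (398600 × 6784.6² / 4π²)^(1/3) = 7746 km.
Altitude h = a − R = 7746 − 6370 = 1376 km.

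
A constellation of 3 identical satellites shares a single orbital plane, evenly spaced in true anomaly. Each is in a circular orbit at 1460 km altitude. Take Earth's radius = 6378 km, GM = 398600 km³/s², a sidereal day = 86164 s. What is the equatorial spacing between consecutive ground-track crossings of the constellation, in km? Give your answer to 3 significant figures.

Semi-major axis a = 6378 + 1460 = 7838 km. Period T = 2π√(a³/μ) = 2π√(7838³/398600) = 6905.9 s = 115.10 min.
Single-satellite node shift = (6905.9/86164) × 360° = 28.85°.
With 3 satellites evenly phased, successive equator crossings are 28.85/3 = 9.618° apart.
That is 9.618 × 111.3 = 1071 km at the equator.

1070 km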